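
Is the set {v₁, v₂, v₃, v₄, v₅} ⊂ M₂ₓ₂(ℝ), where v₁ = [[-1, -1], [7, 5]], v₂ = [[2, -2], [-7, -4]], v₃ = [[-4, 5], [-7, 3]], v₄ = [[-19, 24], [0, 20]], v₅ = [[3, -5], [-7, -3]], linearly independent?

linearly dependent

Take coordinates with respect to the standard basis {E₁₁, E₁₂, E₂₁, E₂₂}.
There are 5 vectors in a 4-dimensional space, so they cannot be linearly independent.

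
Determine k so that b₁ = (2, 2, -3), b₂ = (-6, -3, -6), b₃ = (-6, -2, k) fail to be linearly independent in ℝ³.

k = -11

Place the vectors as rows of a 3×3 matrix; dependence ⇔ determinant zero.
The determinant works out to 6*k + 66.
This vanishes exactly when k = -11.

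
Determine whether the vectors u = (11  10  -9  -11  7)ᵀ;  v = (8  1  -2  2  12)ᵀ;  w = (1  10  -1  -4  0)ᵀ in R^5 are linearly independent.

Row-reduce the matrix whose columns are u, v, w.
The reduction yields 3 nonzero rows, so the rank is 3.
Since rank = 3 (the number of vectors), the set is linearly independent.

linearly independent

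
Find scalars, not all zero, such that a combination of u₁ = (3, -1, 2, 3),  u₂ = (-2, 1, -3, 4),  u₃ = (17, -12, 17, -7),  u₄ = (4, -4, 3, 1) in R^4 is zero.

u₁ - 3u₂ - u₃ + 2u₄ = 0

Write the vectors as columns of a matrix and find a nonzero vector in its null space.
One solution (up to scaling) is (1, -3, -1, 2).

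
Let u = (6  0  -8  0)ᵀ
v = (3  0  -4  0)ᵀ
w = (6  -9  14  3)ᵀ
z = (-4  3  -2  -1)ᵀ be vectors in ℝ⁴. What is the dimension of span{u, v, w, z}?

dim = 2

Put the 4×4 matrix [u|v|w|z] into echelon form.
The echelon form has 2 nonzero rows, so the rank is 2.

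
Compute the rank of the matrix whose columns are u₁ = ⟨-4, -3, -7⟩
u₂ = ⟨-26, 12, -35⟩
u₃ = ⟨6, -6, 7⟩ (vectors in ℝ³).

2

Row-reduce the 3×3 matrix with these as rows.
The echelon form has 2 nonzero rows, so the rank is 2.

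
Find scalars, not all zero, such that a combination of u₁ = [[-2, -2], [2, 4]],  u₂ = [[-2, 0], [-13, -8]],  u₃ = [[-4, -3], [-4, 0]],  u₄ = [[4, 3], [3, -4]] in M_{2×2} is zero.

Write each element as a vector in ℝ⁴ using {E₁₁, E₁₂, E₂₁, E₂₂}.
Row-reduce the matrix with u₁, u₂, u₃, u₄ as columns; the null space gives the coefficients.
The free variable yields coefficients (3, 1, -1, 1) (any nonzero multiple also works).

3u₁ + u₂ - u₃ + u₄ = 0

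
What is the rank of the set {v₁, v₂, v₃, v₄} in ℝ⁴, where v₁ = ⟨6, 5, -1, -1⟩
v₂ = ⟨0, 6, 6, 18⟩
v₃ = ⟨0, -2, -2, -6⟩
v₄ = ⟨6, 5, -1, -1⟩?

Put the 4×4 matrix [v₁|v₂|v₃|v₄] into echelon form.
Exactly 2 pivots survive; hence the rank is 2.

rank 2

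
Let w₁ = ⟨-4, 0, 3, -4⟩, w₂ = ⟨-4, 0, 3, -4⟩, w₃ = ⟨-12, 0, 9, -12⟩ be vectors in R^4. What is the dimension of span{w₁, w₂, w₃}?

1

Form the matrix with w₁, w₂, w₃ as columns and reduce.
Reduction leaves 1 leading entry, giving rank 1.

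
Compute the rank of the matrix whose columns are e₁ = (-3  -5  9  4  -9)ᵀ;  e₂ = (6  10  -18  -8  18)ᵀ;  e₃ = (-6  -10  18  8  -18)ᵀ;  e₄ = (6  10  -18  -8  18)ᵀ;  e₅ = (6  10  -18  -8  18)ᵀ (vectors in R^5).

1

Row-reduce the 5×5 matrix with these as rows.
Exactly 1 pivot survives; hence the rank is 1.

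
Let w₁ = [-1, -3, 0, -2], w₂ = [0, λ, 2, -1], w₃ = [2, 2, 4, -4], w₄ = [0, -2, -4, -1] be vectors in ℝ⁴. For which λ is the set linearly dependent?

Dependence holds iff the 4×4 matrix [w₁ w₂ w₃ w₄] is singular.
Cofactor expansion gives det = 36*λ.
This vanishes exactly when λ = 0.

λ = 0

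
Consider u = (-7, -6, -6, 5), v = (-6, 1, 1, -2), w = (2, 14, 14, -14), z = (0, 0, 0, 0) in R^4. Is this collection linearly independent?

One of the vectors is the zero vector, so the set is linearly dependent.

linearly dependent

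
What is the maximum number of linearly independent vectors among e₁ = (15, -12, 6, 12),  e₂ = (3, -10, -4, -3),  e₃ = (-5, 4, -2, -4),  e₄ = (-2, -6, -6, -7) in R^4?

2

Form the matrix with e₁, e₂, e₃, e₄ as columns and reduce.
There are 2 pivot columns, so rank = 2.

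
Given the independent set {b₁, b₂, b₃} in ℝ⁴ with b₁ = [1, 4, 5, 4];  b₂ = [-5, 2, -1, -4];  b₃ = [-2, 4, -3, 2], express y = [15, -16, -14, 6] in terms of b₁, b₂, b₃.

y = -3b₁ - 4b₂ + b₃

Write y = c₁b₁ + … + c₃b₃ and equate components.
Back-substitution yields (c₁, c₂, c₃) = (-3, -4, 1).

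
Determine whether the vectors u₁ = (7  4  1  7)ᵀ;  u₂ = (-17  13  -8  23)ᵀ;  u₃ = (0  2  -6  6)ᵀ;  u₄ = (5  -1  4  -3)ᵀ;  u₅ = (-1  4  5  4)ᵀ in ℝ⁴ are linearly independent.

There are 5 vectors in a 4-dimensional space, so they cannot be linearly independent.

linearly dependent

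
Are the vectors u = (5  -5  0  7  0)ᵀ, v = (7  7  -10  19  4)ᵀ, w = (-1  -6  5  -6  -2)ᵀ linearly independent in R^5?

linearly dependent

Place the vectors as rows of a 3×5 matrix and reduce to echelon form.
The reduction yields 2 nonzero rows, so the rank is 2.
Since rank 2 < 3, the set is linearly dependent.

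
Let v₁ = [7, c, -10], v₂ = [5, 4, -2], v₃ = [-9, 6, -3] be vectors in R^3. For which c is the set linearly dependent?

Dependence holds iff the 3×3 matrix [v₁ v₂ v₃] is singular.
Expanding, det = 33*c - 660.
Solving 33*c - 660 = 0 yields c = 20.

c = 20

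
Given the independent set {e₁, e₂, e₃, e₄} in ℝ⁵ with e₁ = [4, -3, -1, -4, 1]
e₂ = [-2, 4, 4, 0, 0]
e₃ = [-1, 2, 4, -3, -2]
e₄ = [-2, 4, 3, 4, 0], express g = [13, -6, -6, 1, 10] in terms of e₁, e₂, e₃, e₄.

Set up the augmented matrix [e₁ | e₂ | e₃ | e₄ | g] and row-reduce.
The system has the unique solution (a₁, …, a₄) = (4, 1, -3, 2).

g = 4e₁ + e₂ - 3e₃ + 2e₄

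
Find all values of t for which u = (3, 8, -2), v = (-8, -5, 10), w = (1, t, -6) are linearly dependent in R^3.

The set is linearly dependent precisely when det[u; v; w] = 0.
Cofactor expansion gives det = -14*t - 224.
This vanishes exactly when t = -16.

t = -16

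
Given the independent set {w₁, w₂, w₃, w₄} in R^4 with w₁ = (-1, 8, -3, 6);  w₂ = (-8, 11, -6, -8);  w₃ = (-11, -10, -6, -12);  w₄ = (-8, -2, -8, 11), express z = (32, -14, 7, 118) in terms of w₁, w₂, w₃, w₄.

Solve the system with w₁, w₂, w₃, w₄ as columns and z as the right-hand side.
Row-reducing the augmented matrix gives the unique coefficients (a₁, …, a₄) = (1, -4, -3, 4).

z = w₁ - 4w₂ - 3w₃ + 4w₄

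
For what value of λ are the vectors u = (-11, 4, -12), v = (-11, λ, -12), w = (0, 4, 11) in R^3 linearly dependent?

λ = 4

The vectors are dependent exactly when the determinant of the matrix with rows u, v, w vanishes.
The determinant works out to 484 - 121*λ.
This vanishes exactly when λ = 4.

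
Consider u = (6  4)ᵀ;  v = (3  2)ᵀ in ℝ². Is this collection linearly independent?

Place the vectors as rows of a 2×2 matrix and reduce to echelon form.
The reduction yields 1 nonzero row, so the rank is 1.
Since rank 1 < 2, the set is linearly dependent.
Indeed u - 2v = 0.

linearly dependent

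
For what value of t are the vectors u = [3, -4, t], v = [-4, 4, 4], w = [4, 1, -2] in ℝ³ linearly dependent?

The set is linearly dependent precisely when det[u; v; w] = 0.
Cofactor expansion gives det = -20*t - 68.
Solving -20*t - 68 = 0 yields t = -17/5.

t = -17/5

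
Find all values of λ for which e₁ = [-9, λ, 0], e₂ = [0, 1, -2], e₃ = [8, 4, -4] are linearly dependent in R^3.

λ = -9/4

The set is linearly dependent precisely when det[e₁; e₂; e₃] = 0.
Cofactor expansion gives det = -16*λ - 36.
This vanishes exactly when λ = -9/4.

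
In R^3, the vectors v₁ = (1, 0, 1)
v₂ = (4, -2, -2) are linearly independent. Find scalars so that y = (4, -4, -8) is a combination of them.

y = -4v₁ + 2v₂

Solve the system with v₁, v₂ as columns and y as the right-hand side.
Back-substitution yields (a₁, a₂) = (-4, 2).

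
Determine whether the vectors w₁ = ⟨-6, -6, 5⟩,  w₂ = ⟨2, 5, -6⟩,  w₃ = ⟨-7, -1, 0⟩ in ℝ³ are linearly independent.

Row-reduce the matrix whose columns are w₁, w₂, w₃.
The reduction yields 3 nonzero rows, so the rank is 3.
Since rank = 3 (the number of vectors), the set is linearly independent.

linearly independent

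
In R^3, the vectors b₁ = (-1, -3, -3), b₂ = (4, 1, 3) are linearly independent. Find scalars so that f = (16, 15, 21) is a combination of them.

f = -4b₁ + 3b₂

Write f = c₁b₁ + c₂b₂ and equate components.
Row-reducing the augmented matrix gives the unique coefficients (c₁, c₂) = (-4, 3).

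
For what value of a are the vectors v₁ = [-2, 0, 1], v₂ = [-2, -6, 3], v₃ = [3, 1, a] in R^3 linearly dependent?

The set is linearly dependent precisely when det[v₁; v₂; v₃] = 0.
The determinant works out to 12*a + 22.
This vanishes exactly when a = -11/6.

a = -11/6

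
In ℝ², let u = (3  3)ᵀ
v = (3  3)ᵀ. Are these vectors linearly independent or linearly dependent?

linearly dependent

Place the vectors as rows of a 2×2 matrix and reduce to echelon form.
The reduction yields 1 nonzero row, so the rank is 1.
Since rank 1 < 2, the set is linearly dependent.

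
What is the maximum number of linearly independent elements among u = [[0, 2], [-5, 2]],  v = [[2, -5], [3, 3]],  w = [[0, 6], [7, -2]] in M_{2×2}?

3

Represent each element by its coordinate vector in ℝ⁴.
Apply Gaussian elimination to the matrix whose rows are u, v, w.
There are 3 pivot columns, so rank = 3.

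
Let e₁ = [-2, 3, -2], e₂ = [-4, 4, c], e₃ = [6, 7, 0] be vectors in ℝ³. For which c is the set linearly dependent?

c = -13/4

The vectors are dependent exactly when the determinant of the matrix with rows e₁, e₂, e₃ vanishes.
Cofactor expansion gives det = 32*c + 104.
This vanishes exactly when c = -13/4.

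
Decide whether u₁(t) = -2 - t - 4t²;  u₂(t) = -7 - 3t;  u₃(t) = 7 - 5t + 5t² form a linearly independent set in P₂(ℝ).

Take coordinates with respect to the standard basis {1, t, t²}.
The matrix [u₁|u₂|u₃] has determinant -229.
A nonzero determinant means the columns are linearly independent.

linearly independent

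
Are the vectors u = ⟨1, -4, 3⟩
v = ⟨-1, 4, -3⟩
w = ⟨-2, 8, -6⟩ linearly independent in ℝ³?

Place the vectors as rows of a 3×3 matrix and reduce to echelon form.
The reduction yields 1 nonzero row, so the rank is 1.
Since rank 1 < 3, the set is linearly dependent.
Indeed u + v = 0.

linearly dependent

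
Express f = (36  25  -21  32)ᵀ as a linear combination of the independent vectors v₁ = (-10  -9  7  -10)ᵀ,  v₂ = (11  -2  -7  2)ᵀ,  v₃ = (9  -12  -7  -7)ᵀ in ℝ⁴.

f = -v₁ + 4v₂ - 2v₃

Set up the augmented matrix [v₁ | v₂ | v₃ | f] and row-reduce.
Row-reducing the augmented matrix gives the unique coefficients (α₁, α₂, α₃) = (-1, 4, -2).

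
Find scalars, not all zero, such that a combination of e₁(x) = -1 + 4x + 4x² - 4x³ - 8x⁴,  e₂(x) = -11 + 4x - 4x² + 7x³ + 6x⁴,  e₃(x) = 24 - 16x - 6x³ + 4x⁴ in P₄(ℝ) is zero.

Write each element as a vector in ℝ⁵ using {1, x, …, x⁴}.
Solve the homogeneous system with e₁, e₂, e₃ as columns by row-reducing the coefficient matrix.
One solution (up to scaling) is (2, 2, 1).

2e₁ + 2e₂ + e₃ = 0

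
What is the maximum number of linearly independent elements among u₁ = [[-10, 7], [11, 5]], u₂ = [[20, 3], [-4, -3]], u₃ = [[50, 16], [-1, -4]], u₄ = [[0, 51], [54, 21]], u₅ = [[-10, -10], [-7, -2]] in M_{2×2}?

Use coordinates relative to {E₁₁, E₁₂, E₂₁, E₂₂}.
Row-reduce the 5×4 matrix with these as rows.
The echelon form has 2 nonzero rows, so the rank is 2.
(With 5 elements in a 4-dimensional space the rank is at most 4.)

2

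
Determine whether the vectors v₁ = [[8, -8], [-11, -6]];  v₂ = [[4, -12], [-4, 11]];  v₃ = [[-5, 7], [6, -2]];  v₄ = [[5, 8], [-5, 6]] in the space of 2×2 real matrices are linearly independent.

linearly independent

Write each element as a coordinate vector in ℝ⁴ using {E₁₁, E₁₂, E₂₁, E₂₂}.
Place the vectors as rows of a 4×4 matrix and reduce to echelon form.
The reduction yields 4 nonzero rows, so the rank is 4.
Since rank = 4 (the number of vectors), the set is linearly independent.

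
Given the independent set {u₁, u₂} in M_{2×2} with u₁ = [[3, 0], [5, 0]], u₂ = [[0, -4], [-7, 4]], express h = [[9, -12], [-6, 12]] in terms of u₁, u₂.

h = 3u₁ + 3u₂

Work in coordinates with respect to the standard basis {E₁₁, E₁₂, E₂₁, E₂₂}.
Write h = c₁u₁ + c₂u₂ and equate components.
Back-substitution yields (c₁, c₂) = (3, 3).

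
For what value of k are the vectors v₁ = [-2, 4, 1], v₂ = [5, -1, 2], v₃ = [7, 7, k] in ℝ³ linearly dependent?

k = 7

The set is linearly dependent precisely when det[v₁; v₂; v₃] = 0.
Expanding, det = 126 - 18*k.
Solving 126 - 18*k = 0 yields k = 7.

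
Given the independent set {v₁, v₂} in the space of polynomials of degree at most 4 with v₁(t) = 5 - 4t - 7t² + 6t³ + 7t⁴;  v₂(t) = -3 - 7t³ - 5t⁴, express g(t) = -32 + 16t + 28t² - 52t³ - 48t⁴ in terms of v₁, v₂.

Take coordinate vectors relative to {1, t, …, t⁴}.
Write g = a₁v₁ + a₂v₂ and equate components.
Row-reducing the augmented matrix gives the unique coefficients (a₁, a₂) = (-4, 4).

g = -4v₁ + 4v₂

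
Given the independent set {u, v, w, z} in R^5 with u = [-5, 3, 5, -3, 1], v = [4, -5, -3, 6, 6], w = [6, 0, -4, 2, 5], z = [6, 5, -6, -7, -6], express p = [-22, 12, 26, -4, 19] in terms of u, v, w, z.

Write p = a₁u + … + a₄z and equate components.
Row-reducing the augmented matrix gives the unique coefficients (a₁, …, a₄) = (4, -2, 3, -2).

p = 4u - 2v + 3w - 2z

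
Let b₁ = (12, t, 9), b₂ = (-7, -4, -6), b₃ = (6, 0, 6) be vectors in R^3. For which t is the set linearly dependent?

The vectors are dependent exactly when the determinant of the matrix with rows b₁, b₂, b₃ vanishes.
Expanding, det = 6*t - 72.
This vanishes exactly when t = 12.

t = 12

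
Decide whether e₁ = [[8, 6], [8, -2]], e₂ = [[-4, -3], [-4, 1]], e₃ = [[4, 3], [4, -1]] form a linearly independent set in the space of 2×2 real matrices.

Write each element as a coordinate vector in ℝ⁴ using {E₁₁, E₁₂, E₂₁, E₂₂}.
Place the vectors as rows of a 3×4 matrix and reduce to echelon form.
The reduction yields 1 nonzero row, so the rank is 1.
Since rank 1 < 3, the set is linearly dependent.

linearly dependent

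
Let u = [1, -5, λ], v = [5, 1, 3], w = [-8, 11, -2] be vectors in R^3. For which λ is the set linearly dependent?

Place the vectors as rows of a 3×3 matrix; dependence ⇔ determinant zero.
Cofactor expansion gives det = 63*λ + 35.
This vanishes exactly when λ = -5/9.

λ = -5/9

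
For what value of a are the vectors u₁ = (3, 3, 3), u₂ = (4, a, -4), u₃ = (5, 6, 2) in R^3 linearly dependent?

Place the vectors as rows of a 3×3 matrix; dependence ⇔ determinant zero.
The determinant works out to 60 - 9*a.
Setting this to zero gives a = 20/3.

a = 20/3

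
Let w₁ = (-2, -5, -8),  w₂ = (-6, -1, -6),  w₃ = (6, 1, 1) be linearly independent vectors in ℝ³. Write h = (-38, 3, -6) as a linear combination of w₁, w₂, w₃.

h = -2w₁ + 3w₂ - 4w₃

Write h = c₁w₁ + … + c₃w₃ and equate components.
Row-reducing the augmented matrix gives the unique coefficients (c₁, c₂, c₃) = (-2, 3, -4).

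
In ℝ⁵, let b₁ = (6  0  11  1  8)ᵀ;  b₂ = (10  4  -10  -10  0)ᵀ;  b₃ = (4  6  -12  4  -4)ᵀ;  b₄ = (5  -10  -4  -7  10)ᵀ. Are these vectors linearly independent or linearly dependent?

linearly independent

Place the vectors as rows of a 4×5 matrix and reduce to echelon form.
The reduction yields 4 nonzero rows, so the rank is 4.
Since rank = 4 (the number of vectors), the set is linearly independent.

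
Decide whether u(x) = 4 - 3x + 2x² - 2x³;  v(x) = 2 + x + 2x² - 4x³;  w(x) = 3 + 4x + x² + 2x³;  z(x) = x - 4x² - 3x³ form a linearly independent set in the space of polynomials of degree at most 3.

Write each element as a coordinate vector in ℝ⁴ using {1, x, …, x³}.
The matrix [u|v|w|z] has determinant 538.
A nonzero determinant means the columns are linearly independent.

linearly independent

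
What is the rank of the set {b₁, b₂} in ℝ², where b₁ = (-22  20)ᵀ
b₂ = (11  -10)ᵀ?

1

Row-reduce the 2×2 matrix with these as rows.
Reduction leaves 1 leading entry, giving rank 1.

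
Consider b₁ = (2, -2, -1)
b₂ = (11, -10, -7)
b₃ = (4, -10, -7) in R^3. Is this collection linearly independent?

linearly independent

Row-reduce the matrix whose columns are b₁, b₂, b₃.
The reduction yields 3 nonzero rows, so the rank is 3.
Since rank = 3 (the number of vectors), the set is linearly independent.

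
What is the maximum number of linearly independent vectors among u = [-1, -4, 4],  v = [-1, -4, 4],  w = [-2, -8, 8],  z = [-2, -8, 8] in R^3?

Put the 3×4 matrix [u|v|w|z] into echelon form.
Reduction leaves 1 leading entry, giving rank 1.
(With 4 elements in a 3-dimensional space the rank is at most 3.)

1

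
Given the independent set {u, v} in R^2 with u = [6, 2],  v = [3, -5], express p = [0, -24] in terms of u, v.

Set up the augmented matrix [u | v | p] and row-reduce.
Back-substitution yields (c₁, c₂) = (-2, 4).

p = -2u + 4v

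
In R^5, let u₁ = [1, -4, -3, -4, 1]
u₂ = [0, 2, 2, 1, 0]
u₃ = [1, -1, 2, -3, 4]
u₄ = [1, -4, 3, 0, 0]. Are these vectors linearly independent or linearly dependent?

linearly independent

Place the vectors as rows of a 4×5 matrix and reduce to echelon form.
The reduction yields 4 nonzero rows, so the rank is 4.
Since rank = 4 (the number of vectors), the set is linearly independent.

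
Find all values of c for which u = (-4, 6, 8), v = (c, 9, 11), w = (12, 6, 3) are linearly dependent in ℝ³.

c = -14/5

Place the vectors as rows of a 3×3 matrix; dependence ⇔ determinant zero.
The determinant works out to 30*c + 84.
Setting this to zero gives c = -14/5.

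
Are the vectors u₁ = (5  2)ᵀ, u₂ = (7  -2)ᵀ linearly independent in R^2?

linearly independent

Form the 2×2 matrix with these as columns; its determinant is -24.
A nonzero determinant means the columns are linearly independent.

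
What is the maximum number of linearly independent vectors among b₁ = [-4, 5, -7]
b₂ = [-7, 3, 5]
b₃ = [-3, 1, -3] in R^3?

Row-reduce the 3×3 matrix with these as rows.
Reduction leaves 3 leading entries, giving rank 3.

3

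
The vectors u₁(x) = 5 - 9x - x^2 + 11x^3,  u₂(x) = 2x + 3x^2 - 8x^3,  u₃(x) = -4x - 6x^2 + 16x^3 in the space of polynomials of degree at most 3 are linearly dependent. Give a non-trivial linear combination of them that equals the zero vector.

Pass to coordinate vectors relative to the basis {1, x, …, x^3}.
Solve the homogeneous system with u₁, u₂, u₃ as columns by row-reducing the coefficient matrix.
A generator of the null space is (0, 2, 1).

2u₂ + u₃ = 0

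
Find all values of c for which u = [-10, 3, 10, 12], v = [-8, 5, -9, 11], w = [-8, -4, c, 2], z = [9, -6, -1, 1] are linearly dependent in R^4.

c = 54

The set is linearly dependent precisely when det[u; v; w; z] = 0.
The determinant works out to 19062 - 353*c.
Solving 19062 - 353*c = 0 yields c = 54.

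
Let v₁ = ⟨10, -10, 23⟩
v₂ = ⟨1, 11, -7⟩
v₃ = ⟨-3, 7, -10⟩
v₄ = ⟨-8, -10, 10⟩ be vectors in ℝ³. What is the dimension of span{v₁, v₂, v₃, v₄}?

Put the 3×4 matrix [v₁|v₂|v₃|v₄] into echelon form.
There are 3 pivot columns, so rank = 3.
(With 4 elements in a 3-dimensional space the rank is at most 3.)

dim = 3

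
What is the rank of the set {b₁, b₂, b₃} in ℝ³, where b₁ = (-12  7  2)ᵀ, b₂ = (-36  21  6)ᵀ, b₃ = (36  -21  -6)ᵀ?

Apply Gaussian elimination to the matrix whose rows are b₁, b₂, b₃.
The echelon form has 1 nonzero row, so the rank is 1.

1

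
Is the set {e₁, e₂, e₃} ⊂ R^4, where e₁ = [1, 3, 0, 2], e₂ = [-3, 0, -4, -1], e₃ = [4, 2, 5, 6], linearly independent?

Place the vectors as rows of a 3×4 matrix and reduce to echelon form.
The reduction yields 3 nonzero rows, so the rank is 3.
Since rank = 3 (the number of vectors), the set is linearly independent.

linearly independent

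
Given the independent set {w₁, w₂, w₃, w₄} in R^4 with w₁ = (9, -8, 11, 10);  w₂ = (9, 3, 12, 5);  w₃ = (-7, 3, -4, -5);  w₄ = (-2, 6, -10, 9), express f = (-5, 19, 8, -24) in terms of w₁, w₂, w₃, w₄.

f = -2w₁ + 2w₂ + w₃ - w₄

Since w₁, w₂, w₃, w₄ are independent, the coefficients expressing f are uniquely determined by a linear system.
Row-reducing the augmented matrix gives the unique coefficients (α₁, …, α₄) = (-2, 2, 1, -1).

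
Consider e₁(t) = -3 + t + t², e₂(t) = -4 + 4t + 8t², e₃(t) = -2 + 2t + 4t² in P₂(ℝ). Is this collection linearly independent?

linearly dependent

Write each element as a coordinate vector in ℝ³ using {1, t, t²}.
One vector is a scalar multiple of another, so the set is dependent.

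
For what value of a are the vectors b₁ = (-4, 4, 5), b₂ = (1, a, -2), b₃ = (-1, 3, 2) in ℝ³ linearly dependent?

a = -3

The vectors are dependent exactly when the determinant of the matrix with rows b₁, b₂, b₃ vanishes.
Expanding, det = -3*a - 9.
Solving -3*a - 9 = 0 yields a = -3.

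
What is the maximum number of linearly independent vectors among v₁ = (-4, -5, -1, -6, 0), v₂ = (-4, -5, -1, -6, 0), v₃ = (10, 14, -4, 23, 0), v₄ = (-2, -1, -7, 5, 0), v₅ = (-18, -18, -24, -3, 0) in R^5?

Form the matrix with v₁, v₂, v₃, v₄, v₅ as columns and reduce.
Reduction leaves 2 leading entries, giving rank 2.

2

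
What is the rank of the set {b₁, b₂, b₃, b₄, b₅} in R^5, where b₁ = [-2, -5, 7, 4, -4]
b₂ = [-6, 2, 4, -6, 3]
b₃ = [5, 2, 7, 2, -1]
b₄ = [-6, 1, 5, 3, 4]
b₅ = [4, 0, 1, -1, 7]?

Put the 5×5 matrix [b₁|b₂|b₃|b₄|b₅] into echelon form.
Exactly 5 pivots survive; hence the rank is 5.

rank 5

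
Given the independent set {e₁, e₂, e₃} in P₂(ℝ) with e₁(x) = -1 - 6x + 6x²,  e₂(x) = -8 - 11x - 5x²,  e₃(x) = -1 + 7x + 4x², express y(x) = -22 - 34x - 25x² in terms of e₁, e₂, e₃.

Take coordinate vectors relative to {1, x, x²}.
Solve the system with e₁, e₂, e₃ as columns and y as the right-hand side.
The system has the unique solution (α₁, α₂, α₃) = (-1, 3, -1).

y = -e₁ + 3e₂ - e₃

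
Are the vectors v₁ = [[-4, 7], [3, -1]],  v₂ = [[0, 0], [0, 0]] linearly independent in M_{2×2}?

linearly dependent

Take coordinates with respect to the standard basis {E₁₁, E₁₂, E₂₁, E₂₂}.
One of the vectors is the zero vector, so the set is linearly dependent.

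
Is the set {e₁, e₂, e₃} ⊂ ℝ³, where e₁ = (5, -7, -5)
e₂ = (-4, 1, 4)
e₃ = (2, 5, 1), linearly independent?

linearly independent

The matrix [e₁|e₂|e₃] has determinant -69.
A nonzero determinant means the columns are linearly independent.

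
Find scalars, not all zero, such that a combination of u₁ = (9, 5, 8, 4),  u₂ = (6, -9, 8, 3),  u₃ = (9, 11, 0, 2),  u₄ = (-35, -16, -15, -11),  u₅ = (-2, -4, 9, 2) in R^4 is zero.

Set up α₁u₁ + … + α₅u₅ = 0 and solve the homogeneous system.
A generator of the null space is (2, 1, 1, 1, -1).

2u₁ + u₂ + u₃ + u₄ - u₅ = 0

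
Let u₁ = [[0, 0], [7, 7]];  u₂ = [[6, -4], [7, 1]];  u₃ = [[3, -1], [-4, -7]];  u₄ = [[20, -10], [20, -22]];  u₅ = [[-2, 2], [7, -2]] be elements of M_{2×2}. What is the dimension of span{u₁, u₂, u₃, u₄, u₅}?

Use coordinates relative to {E₁₁, E₁₂, E₂₁, E₂₂}.
Row-reduce the 5×4 matrix with these as rows.
There are 4 pivot columns, so rank = 4.
(With 5 elements in a 4-dimensional space the rank is at most 4.)

4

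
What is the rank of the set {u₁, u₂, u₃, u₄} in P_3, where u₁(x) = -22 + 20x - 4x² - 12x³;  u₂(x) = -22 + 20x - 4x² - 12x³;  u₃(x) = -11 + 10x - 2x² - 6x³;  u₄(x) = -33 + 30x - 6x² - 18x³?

Pass to coordinate vectors with respect to the basis {1, x, …, x³}.
Row-reduce the 4×4 matrix with these as rows.
Reduction leaves 1 leading entry, giving rank 1.

1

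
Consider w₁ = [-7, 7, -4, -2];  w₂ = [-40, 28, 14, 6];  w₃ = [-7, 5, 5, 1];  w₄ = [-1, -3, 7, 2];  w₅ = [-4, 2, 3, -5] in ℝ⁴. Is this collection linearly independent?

There are 5 vectors in a 4-dimensional space, so they cannot be linearly independent.

linearly dependent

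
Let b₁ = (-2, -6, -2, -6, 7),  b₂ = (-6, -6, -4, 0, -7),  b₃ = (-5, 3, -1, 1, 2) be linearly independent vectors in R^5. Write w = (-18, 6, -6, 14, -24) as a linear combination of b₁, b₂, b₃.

Set up the augmented matrix [b₁ | b₂ | b₃ | w] and row-reduce.
Back-substitution yields (α₁, α₂, α₃) = (-2, 2, 2).

w = -2b₁ + 2b₂ + 2b₃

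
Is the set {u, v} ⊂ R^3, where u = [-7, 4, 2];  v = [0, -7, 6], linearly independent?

linearly independent

Row-reduce the matrix whose columns are u, v.
The reduction yields 2 nonzero rows, so the rank is 2.
Since rank = 2 (the number of vectors), the set is linearly independent.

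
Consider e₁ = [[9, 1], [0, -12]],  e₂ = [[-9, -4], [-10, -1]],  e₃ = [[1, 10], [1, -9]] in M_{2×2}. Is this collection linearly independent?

linearly independent

Take coordinates with respect to the standard basis {E₁₁, E₁₂, E₂₁, E₂₂}.
Row-reduce the matrix whose columns are e₁, e₂, e₃.
The reduction yields 3 nonzero rows, so the rank is 3.
Since rank = 3 (the number of vectors), the set is linearly independent.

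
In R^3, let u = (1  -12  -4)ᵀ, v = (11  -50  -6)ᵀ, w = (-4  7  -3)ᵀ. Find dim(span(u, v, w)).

Apply Gaussian elimination to the matrix whose rows are u, v, w.
Exactly 2 pivots survive; hence the rank is 2.

2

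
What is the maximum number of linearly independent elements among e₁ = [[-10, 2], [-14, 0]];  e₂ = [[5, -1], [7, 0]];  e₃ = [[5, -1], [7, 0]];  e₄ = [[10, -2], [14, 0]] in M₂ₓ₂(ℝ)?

Represent each element by its coordinate vector in ℝ⁴.
Apply Gaussian elimination to the matrix whose rows are e₁, e₂, e₃, e₄.
The echelon form has 1 nonzero row, so the rank is 1.

1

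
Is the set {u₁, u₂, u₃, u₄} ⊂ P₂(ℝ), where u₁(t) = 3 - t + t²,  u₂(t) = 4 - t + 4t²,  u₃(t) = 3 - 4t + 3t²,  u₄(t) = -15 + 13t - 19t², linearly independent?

Write each element as a coordinate vector in ℝ³ using {1, t, t²}.
There are 4 vectors in a 3-dimensional space, so they cannot be linearly independent.

linearly dependent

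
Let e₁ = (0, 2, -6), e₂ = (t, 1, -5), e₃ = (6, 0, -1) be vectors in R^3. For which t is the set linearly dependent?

t = 12

Dependence holds iff the 3×3 matrix [e₁ e₂ e₃] is singular.
Cofactor expansion gives det = 2*t - 24.
Setting this to zero gives t = 12.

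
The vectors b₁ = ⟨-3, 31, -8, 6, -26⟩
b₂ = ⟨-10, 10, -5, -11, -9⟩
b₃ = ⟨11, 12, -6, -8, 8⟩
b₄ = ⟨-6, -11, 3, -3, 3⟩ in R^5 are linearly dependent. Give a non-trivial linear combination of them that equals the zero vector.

b₁ - b₂ + b₃ + 3b₄ = 0

Solve the homogeneous system with b₁, b₂, b₃, b₄ as columns by row-reducing the coefficient matrix.
One solution (up to scaling) is (1, -1, 1, 3).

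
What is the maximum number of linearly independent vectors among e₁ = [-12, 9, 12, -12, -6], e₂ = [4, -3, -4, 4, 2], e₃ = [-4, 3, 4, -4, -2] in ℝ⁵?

Row-reduce the 3×5 matrix with these as rows.
There is 1 pivot column, so rank = 1.

1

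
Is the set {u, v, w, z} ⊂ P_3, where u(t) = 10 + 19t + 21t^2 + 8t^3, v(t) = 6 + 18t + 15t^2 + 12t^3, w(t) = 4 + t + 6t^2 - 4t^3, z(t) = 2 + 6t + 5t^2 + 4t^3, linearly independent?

Write each element as a coordinate vector in ℝ⁴ using {1, t, …, t^3}.
Form the 4×4 matrix with these as columns; its determinant is 0.
A zero determinant means the columns are linearly dependent.
Indeed u - v - w = 0.

linearly dependent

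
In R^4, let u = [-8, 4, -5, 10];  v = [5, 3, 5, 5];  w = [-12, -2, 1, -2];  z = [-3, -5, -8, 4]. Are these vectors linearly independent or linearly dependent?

The matrix [u|v|w|z] has determinant -6582.
A nonzero determinant means the columns are linearly independent.

linearly independent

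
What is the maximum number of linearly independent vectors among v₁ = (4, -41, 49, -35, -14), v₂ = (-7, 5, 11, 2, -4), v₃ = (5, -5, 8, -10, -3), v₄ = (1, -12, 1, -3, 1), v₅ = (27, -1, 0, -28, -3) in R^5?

Apply Gaussian elimination to the matrix whose rows are v₁, v₂, v₃, v₄, v₅.
Exactly 3 pivots survive; hence the rank is 3.

3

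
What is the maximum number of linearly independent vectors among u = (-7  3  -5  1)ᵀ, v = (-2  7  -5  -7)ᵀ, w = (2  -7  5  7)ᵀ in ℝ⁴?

2

Apply Gaussian elimination to the matrix whose rows are u, v, w.
Reduction leaves 2 leading entries, giving rank 2.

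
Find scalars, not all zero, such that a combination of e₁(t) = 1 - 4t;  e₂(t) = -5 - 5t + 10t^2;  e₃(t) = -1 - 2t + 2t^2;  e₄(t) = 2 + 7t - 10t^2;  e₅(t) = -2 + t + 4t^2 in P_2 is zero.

Pass to coordinate vectors relative to the basis {1, t, t^2}.
Set up α₁e₁ + … + α₅e₅ = 0 and solve the homogeneous system.
The free variable yields coefficients (3, 3, -10, 1, 0) (any nonzero multiple also works).

3e₁ + 3e₂ - 10e₃ + e₄ = 0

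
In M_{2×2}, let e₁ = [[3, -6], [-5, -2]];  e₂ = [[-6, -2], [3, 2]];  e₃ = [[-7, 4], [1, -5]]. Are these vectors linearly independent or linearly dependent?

linearly independent

Write each element as a coordinate vector in ℝ⁴ using {E₁₁, E₁₂, E₂₁, E₂₂}.
Row-reduce the matrix whose columns are e₁, e₂, e₃.
The reduction yields 3 nonzero rows, so the rank is 3.
Since rank = 3 (the number of vectors), the set is linearly independent.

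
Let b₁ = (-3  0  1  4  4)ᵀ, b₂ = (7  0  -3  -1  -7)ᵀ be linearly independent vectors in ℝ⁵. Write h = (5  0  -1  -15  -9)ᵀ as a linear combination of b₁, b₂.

h = -4b₁ - b₂

Set up the augmented matrix [b₁ | b₂ | h] and row-reduce.
The system has the unique solution (a₁, a₂) = (-4, -1).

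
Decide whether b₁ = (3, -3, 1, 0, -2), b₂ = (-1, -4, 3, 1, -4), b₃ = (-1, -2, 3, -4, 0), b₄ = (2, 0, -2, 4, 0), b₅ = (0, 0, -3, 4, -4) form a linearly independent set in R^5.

Row-reduce the matrix whose columns are b₁, b₂, b₃, b₄, b₅.
The reduction yields 5 nonzero rows, so the rank is 5.
Since rank = 5 (the number of vectors), the set is linearly independent.

linearly independent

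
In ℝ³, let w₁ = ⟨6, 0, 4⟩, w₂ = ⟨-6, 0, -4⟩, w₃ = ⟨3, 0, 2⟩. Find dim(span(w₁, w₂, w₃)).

Row-reduce the 3×3 matrix with these as rows.
The echelon form has 1 nonzero row, so the rank is 1.

dim = 1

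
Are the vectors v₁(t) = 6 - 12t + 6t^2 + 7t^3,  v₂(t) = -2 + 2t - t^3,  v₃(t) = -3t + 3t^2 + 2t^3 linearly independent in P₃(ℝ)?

linearly dependent

Write each element as a coordinate vector in ℝ⁴ using {1, t, …, t^3}.
Row-reduce the matrix whose columns are v₁, v₂, v₃.
The reduction yields 2 nonzero rows, so the rank is 2.
Since rank 2 < 3, the set is linearly dependent.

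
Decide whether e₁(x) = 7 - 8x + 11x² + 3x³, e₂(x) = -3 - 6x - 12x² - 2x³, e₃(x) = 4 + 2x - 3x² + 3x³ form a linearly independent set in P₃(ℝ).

Write each element as a coordinate vector in ℝ⁴ using {1, x, …, x³}.
Place the vectors as rows of a 3×4 matrix and reduce to echelon form.
The reduction yields 3 nonzero rows, so the rank is 3.
Since rank = 3 (the number of vectors), the set is linearly independent.

linearly independent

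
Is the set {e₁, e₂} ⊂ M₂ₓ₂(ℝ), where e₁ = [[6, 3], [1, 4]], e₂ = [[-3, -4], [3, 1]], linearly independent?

linearly independent

Write each element as a coordinate vector in ℝ⁴ using {E₁₁, E₁₂, E₂₁, E₂₂}.
Row-reduce the matrix whose columns are e₁, e₂.
The reduction yields 2 nonzero rows, so the rank is 2.
Since rank = 2 (the number of vectors), the set is linearly independent.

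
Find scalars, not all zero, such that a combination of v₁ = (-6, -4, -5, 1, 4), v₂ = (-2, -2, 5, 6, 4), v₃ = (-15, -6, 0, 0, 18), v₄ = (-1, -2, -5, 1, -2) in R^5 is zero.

3v₁ - v₃ - 3v₄ = 0

Row-reduce the matrix with v₁, v₂, v₃, v₄ as columns; the null space gives the coefficients.
A generator of the null space is (3, 0, -1, -3).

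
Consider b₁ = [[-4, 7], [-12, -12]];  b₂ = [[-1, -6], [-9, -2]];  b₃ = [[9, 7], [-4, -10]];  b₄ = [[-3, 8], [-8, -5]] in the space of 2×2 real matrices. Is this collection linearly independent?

Take coordinates with respect to the standard basis {E₁₁, E₁₂, E₂₁, E₂₂}.
Form the 4×4 matrix with these as columns; its determinant is -7755.
A nonzero determinant means the columns are linearly independent.

linearly independent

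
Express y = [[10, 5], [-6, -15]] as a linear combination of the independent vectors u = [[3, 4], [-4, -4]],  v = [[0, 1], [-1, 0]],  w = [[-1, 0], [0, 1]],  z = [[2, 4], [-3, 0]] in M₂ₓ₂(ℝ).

y = 3u - 3v - 3w - z

Work in coordinates with respect to the standard basis {E₁₁, E₁₂, E₂₁, E₂₂}.
Solve the system with u, v, w, z as columns and y as the right-hand side.
The system has the unique solution (c₁, …, c₄) = (3, -3, -3, -1).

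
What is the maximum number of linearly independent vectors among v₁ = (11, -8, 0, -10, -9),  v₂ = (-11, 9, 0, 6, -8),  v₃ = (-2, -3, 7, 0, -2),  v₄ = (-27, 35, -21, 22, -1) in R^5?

3

Apply Gaussian elimination to the matrix whose rows are v₁, v₂, v₃, v₄.
There are 3 pivot columns, so rank = 3.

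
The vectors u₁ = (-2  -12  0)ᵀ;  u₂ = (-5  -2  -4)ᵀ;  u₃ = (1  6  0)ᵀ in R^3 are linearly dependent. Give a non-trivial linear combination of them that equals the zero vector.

Write the vectors as columns of a matrix and find a nonzero vector in its null space.
One solution (up to scaling) is (1, 0, 2).

u₁ + 2u₃ = 0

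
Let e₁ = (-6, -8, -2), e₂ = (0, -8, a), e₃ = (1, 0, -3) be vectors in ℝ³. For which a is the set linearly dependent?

The vectors are dependent exactly when the determinant of the matrix with rows e₁, e₂, e₃ vanishes.
The determinant works out to -8*a - 160.
Setting this to zero gives a = -20.

a = -20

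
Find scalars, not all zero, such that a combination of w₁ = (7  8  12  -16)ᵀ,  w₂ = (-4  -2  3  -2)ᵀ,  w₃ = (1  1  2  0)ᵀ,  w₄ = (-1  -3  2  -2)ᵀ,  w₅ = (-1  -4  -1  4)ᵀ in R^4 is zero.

w₁ + w₂ - 3w₃ - 3w₄ + 3w₅ = 0

Row-reduce the matrix with w₁, w₂, w₃, w₄, w₅ as columns; the null space gives the coefficients.
The free variable yields coefficients (1, 1, -3, -3, 3) (any nonzero multiple also works).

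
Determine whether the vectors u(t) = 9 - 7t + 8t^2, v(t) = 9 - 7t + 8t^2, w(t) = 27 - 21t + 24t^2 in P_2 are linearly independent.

Take coordinates with respect to the standard basis {1, t, t^2}.
Two of the vectors are equal, giving an immediate dependence.

linearly dependent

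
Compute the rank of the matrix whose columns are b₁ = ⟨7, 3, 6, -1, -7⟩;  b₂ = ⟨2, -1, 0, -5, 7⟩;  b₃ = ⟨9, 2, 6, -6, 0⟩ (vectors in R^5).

Put the 5×3 matrix [b₁|b₂|b₃] into echelon form.
There are 2 pivot columns, so rank = 2.

rank 2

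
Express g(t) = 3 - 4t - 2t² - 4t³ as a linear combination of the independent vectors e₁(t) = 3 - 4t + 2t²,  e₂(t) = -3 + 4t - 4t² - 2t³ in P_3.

Identify each element with its coordinate vector in ℝ⁴ via {1, t, …, t³}.
Set up the augmented matrix [e₁ | e₂ | g] and row-reduce.
Row-reducing the augmented matrix gives the unique coefficients (a₁, a₂) = (3, 2).

g = 3e₁ + 2e₂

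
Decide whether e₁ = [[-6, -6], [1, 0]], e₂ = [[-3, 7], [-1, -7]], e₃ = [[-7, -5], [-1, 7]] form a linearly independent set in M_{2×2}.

Write each element as a coordinate vector in ℝ⁴ using {E₁₁, E₁₂, E₂₁, E₂₂}.
Row-reduce the matrix whose columns are e₁, e₂, e₃.
The reduction yields 3 nonzero rows, so the rank is 3.
Since rank = 3 (the number of vectors), the set is linearly independent.

linearly independent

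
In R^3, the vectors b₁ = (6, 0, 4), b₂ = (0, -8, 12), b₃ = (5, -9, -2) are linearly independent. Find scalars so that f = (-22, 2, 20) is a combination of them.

Set up the augmented matrix [b₁ | b₂ | b₃ | f] and row-reduce.
Back-substitution yields (c₁, c₂, c₃) = (-2, 2, -2).

f = -2b₁ + 2b₂ - 2b₃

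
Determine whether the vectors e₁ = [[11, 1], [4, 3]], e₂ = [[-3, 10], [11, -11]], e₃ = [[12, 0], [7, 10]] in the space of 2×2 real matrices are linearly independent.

Write each element as a coordinate vector in ℝ⁴ using {E₁₁, E₁₂, E₂₁, E₂₂}.
Row-reduce the matrix whose columns are e₁, e₂, e₃.
The reduction yields 3 nonzero rows, so the rank is 3.
Since rank = 3 (the number of vectors), the set is linearly independent.

linearly independent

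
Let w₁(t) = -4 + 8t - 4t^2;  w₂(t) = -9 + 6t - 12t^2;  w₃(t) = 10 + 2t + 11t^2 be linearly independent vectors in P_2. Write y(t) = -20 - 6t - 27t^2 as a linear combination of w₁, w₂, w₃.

y = -2w₁ + 2w₂ - w₃

Take coordinate vectors relative to {1, t, t^2}.
Write y = a₁w₁ + … + a₃w₃ and equate components.
Back-substitution yields (a₁, a₂, a₃) = (-2, 2, -1).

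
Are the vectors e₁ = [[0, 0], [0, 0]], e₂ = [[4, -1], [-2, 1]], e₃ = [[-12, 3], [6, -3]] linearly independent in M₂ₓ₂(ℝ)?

linearly dependent

Take coordinates with respect to the standard basis {E₁₁, E₁₂, E₂₁, E₂₂}.
One of the vectors is the zero vector, so the set is linearly dependent.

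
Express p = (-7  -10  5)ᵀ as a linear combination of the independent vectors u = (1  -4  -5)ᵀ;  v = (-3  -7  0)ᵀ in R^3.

p = -u + 2v

Solve the system with u, v as columns and p as the right-hand side.
The system has the unique solution (a₁, a₂) = (-1, 2).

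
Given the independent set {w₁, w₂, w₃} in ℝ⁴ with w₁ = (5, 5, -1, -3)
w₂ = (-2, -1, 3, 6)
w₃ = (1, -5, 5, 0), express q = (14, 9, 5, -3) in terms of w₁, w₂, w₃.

Since w₁, w₂, w₃ are independent, the coefficients expressing q are uniquely determined by a linear system.
The system has the unique solution (a₁, a₂, a₃) = (3, 1, 1).

q = 3w₁ + w₂ + w₃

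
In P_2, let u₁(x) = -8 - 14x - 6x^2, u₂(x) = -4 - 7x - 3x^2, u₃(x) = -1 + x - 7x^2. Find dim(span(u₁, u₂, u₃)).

Use coordinates relative to {1, x, x^2}.
Apply Gaussian elimination to the matrix whose rows are u₁, u₂, u₃.
The echelon form has 2 nonzero rows, so the rank is 2.

dim = 2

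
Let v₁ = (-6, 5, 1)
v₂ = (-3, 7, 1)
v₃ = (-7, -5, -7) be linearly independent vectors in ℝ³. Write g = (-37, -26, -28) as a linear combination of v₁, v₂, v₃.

g = 3v₁ - 3v₂ + 4v₃

Solve the system with v₁, v₂, v₃ as columns and g as the right-hand side.
The system has the unique solution (a₁, a₂, a₃) = (3, -3, 4).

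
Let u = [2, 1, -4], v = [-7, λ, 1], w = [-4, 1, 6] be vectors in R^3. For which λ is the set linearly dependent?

λ = 16

The set is linearly dependent precisely when det[u; v; w] = 0.
The determinant works out to 64 - 4*λ.
Setting this to zero gives λ = 16.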